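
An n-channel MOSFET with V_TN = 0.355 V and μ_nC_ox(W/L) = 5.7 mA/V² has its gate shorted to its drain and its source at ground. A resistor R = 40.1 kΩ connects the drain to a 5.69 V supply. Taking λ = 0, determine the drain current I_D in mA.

I_D = 0.128 mA

With gate tied to drain, V_GS = V_DS ≥ V_GS − V_TN, so the device is in saturation.
KCL at the drain: ½ k_n (V_GS − V_TN)² = (V_DD − V_GS)/R.
Let x = V_GS − 0.355. Then 114 x² + x − 5.335 = 0, giving x = 0.212 V (positive root), so V_GS = 0.567 V.
I_D = (V_DD − V_GS)/R = (5.69 − 0.567) / 40.1 = 0.128 mA.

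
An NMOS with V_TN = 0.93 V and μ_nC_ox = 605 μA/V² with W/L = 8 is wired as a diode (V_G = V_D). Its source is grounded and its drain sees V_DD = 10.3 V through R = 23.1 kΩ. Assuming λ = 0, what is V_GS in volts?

With gate tied to drain, V_GS = V_DS ≥ V_GS − V_TN, so the device is in saturation.
k_n = μ_nC_ox · (W/L) = 4.84 mA/V².
KCL at the drain: ½ k_n (V_GS − V_TN)² = (V_DD − V_GS)/R.
Let x = V_GS − 0.93. Then 55.9 x² + x − 9.37 = 0, giving x = 0.401 V (positive root), so V_GS = 1.33 V.
I_D = (V_DD − V_GS)/R = (10.3 − 1.33) / 23.1 = 0.388 mA.

V_GS = 1.33 V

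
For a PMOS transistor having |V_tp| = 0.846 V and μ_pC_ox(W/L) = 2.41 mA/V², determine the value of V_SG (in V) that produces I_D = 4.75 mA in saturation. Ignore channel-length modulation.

In saturation I_D = ½ k_p (V_SG − |V_tp|)², so V_SG − |V_tp| = √(2 I_D / k_p) = √(2 × 4.75 / 2.41) = 1.99 V.
V_SG = 0.846 + 1.99 = 2.83 V.

V_SG = 2.83 V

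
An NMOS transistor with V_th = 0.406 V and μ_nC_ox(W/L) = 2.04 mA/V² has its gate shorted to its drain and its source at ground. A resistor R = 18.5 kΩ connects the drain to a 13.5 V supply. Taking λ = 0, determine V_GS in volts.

With gate tied to drain, V_GS = V_DS ≥ V_GS − V_th, so the device is in saturation.
KCL at the drain: ½ k_n (V_GS − V_th)² = (V_DD − V_GS)/R.
Let x = V_GS − 0.406. Then 18.9 x² + x − 13.09 = 0, giving x = 0.807 V (positive root), so V_GS = 1.21 V.
I_D = (V_DD − V_GS)/R = (13.5 − 1.21) / 18.5 = 0.664 mA.

V_GS = 1.21 V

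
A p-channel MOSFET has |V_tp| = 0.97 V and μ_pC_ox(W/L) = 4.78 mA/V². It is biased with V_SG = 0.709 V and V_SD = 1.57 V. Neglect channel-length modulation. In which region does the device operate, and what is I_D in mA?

V_SG = 0.709 V < |V_tp| = 0.97 V, so the transistor is in cutoff.

Cutoff; I_D = 0 mA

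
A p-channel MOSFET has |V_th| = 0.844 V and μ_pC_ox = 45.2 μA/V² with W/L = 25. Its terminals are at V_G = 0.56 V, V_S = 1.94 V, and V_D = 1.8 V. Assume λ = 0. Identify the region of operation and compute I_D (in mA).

Triode; I_D = 0.0737 mA

V_SG = V_S − V_G = 1.94 − 0.56 = 1.38 V; V_SD = V_S − V_D = 1.94 − 1.8 = 0.14 V.
k_p = μ_pC_ox · (W/L) = 1.13 mA/V².
V_ov = V_SG − |V_th| = 1.38 − 0.844 = 0.536 V.
Since V_SD = 0.14 V < V_ov = 0.536 V, the device is in the triode region.
I_D = k_p [V_ov · V_SD − ½ V_SD²] = 1.13 × [0.536 × 0.14 − 0.5 × 0.14²] = 0.0737 mA.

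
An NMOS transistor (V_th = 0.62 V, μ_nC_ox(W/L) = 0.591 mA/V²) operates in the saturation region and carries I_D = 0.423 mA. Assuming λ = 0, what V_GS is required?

V_GS = 1.82 V

In saturation I_D = ½ k_n (V_GS − V_th)², so V_GS − V_th = √(2 I_D / k_n) = √(2 × 0.423 / 0.591) = 1.2 V.
V_GS = 0.62 + 1.2 = 1.82 V.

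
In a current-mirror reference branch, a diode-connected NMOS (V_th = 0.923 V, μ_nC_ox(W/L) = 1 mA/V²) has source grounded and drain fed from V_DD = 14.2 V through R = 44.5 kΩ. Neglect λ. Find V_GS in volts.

V_GS = 1.67 V

With gate tied to drain, V_GS = V_DS ≥ V_GS − V_th, so the device is in saturation.
KCL at the drain: ½ k_n (V_GS − V_th)² = (V_DD − V_GS)/R.
Let x = V_GS − 0.923. Then 22.2 x² + x − 13.28 = 0, giving x = 0.75 V (positive root), so V_GS = 1.67 V.
I_D = (V_DD − V_GS)/R = (14.2 − 1.67) / 44.5 = 0.281 mA.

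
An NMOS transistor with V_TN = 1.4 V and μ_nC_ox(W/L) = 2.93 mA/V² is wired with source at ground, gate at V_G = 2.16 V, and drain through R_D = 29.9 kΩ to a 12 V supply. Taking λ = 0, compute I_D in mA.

I_D = 0.394 mA

V_GS = V_G = 2.16 V, so V_ov = 2.16 − 1.4 = 0.76 V.
Assume saturation: I_D = ½ k_n V_ov² = 0.5 × 2.93 × 0.76² = 0.846 mA, giving V_DS = V_DD − I_D R_D = 12 − 0.846 × 29.9 = -13.3 V.
But -13.3 V < V_ov = 0.76 V, so the device is actually in triode.
In triode I_D = k_n[V_ov V_DS − ½ V_DS²] and I_D = (V_DD − V_DS)/R_D. Equating: 43.8 V_DS² − 67.58 V_DS + 12 = 0, giving V_DS = 0.205 V (the root below V_ov).
I_D = (12 − 0.205) / 29.9 = 0.394 mA.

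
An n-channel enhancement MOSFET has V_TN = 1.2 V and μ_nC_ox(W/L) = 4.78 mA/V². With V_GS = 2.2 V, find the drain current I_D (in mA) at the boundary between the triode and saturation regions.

I_D = 2.39 mA

At the boundary V_DS = V_ov = V_GS − V_TN = 2.2 − 1.2 = 1 V.
I_D = ½ k_n V_ov² = 0.5 × 4.78 × 1² = 2.39 mA.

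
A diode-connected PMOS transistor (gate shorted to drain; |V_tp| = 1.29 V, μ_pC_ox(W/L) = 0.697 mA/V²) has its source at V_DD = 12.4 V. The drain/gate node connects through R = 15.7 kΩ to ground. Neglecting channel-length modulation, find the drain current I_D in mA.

With gate tied to drain, V_SG = V_SD ≥ V_SG − |V_tp|, so the device is in saturation.
KCL at the drain: ½ k_p (V_SG − |V_tp|)² = (V_DD − V_SG)/R.
Let x = V_SG − 1.29. Then 5.47 x² + x − 11.11 = 0, giving x = 1.34 V (positive root), so V_SG = 2.63 V.
I_D = (V_DD − V_SG)/R = (12.4 − 2.63) / 15.7 = 0.623 mA.

I_D = 0.623 mA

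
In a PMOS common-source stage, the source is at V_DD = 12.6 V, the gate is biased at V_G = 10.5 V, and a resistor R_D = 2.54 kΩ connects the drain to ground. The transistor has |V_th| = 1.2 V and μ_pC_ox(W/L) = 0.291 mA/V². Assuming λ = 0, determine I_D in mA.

I_D = 0.118 mA

V_SG = V_DD − V_G = 12.6 − 10.5 = 2.1 V, so V_ov = 2.1 − 1.2 = 0.9 V.
Assume saturation: I_D = ½ k_p V_ov² = 0.5 × 0.291 × 0.9² = 0.118 mA, giving V_SD = V_DD − I_D R_D = 12.6 − 0.118 × 2.54 = 12.3 V.
V_SD = 12.3 V ≥ V_ov = 0.9 V, confirming saturation.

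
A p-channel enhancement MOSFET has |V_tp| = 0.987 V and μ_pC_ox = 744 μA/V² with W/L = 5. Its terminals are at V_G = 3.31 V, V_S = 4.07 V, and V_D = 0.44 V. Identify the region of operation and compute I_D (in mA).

V_SG = V_S − V_G = 4.07 − 3.31 = 0.76 V; V_SD = V_S − V_D = 4.07 − 0.44 = 3.63 V.
V_SG = 0.76 V < |V_tp| = 0.987 V, so the transistor is in cutoff.

Cutoff; I_D = 0 mA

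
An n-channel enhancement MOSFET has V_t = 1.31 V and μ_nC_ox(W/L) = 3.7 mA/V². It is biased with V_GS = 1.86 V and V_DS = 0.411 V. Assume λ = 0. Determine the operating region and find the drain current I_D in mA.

V_ov = V_GS − V_t = 1.86 − 1.31 = 0.55 V.
Since V_DS = 0.411 V < V_ov = 0.55 V, the device is in the triode region.
I_D = k_n [V_ov · V_DS − ½ V_DS²] = 3.7 × [0.55 × 0.411 − 0.5 × 0.411²] = 0.524 mA.

Triode; I_D = 0.524 mA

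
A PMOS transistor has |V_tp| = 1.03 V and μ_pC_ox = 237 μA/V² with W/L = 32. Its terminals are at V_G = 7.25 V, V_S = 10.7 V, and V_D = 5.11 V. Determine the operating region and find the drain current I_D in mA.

Saturation; I_D = 22.2 mA

V_SG = V_S − V_G = 10.7 − 7.25 = 3.45 V; V_SD = V_S − V_D = 10.7 − 5.11 = 5.59 V.
k_p = μ_pC_ox · (W/L) = 7.584 mA/V².
V_ov = V_SG − |V_tp| = 3.45 − 1.03 = 2.42 V.
Since V_SD = 5.59 V ≥ V_ov = 2.42 V, the device is in saturation.
I_D = ½ k_p V_ov² = 0.5 × 7.584 × 2.42² = 22.2 mA.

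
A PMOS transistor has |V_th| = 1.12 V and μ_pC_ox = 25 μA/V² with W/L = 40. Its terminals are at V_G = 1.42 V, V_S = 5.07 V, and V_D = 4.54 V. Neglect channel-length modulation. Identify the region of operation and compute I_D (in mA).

V_SG = V_S − V_G = 5.07 − 1.42 = 3.65 V; V_SD = V_S − V_D = 5.07 − 4.54 = 0.53 V.
k_p = μ_pC_ox · (W/L) = 1 mA/V².
V_ov = V_SG − |V_th| = 3.65 − 1.12 = 2.53 V.
Since V_SD = 0.53 V < V_ov = 2.53 V, the device is in the triode region.
I_D = k_p [V_ov · V_SD − ½ V_SD²] = 1 × [2.53 × 0.53 − 0.5 × 0.53²] = 1.2 mA.

Triode; I_D = 1.20 mA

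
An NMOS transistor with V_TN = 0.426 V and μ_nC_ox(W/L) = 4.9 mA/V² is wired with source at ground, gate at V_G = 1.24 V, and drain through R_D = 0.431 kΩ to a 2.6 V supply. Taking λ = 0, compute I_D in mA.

V_GS = V_G = 1.24 V, so V_ov = 1.24 − 0.426 = 0.814 V.
Assume saturation: I_D = ½ k_n V_ov² = 0.5 × 4.9 × 0.814² = 1.62 mA, giving V_DS = V_DD − I_D R_D = 2.6 − 1.62 × 0.431 = 1.9 V.
V_DS = 1.9 V ≥ V_ov = 0.814 V, confirming saturation.

I_D = 1.62 mA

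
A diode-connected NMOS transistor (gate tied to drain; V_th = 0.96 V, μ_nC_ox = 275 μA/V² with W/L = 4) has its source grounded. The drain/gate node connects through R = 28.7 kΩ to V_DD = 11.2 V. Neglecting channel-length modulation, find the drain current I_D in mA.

With gate tied to drain, V_GS = V_DS ≥ V_GS − V_th, so the device is in saturation.
k_n = μ_nC_ox · (W/L) = 1.1 mA/V².
KCL at the drain: ½ k_n (V_GS − V_th)² = (V_DD − V_GS)/R.
Let x = V_GS − 0.96. Then 15.8 x² + x − 10.24 = 0, giving x = 0.774 V (positive root), so V_GS = 1.73 V.
I_D = (V_DD − V_GS)/R = (11.2 − 1.73) / 28.7 = 0.33 mA.

I_D = 0.330 mA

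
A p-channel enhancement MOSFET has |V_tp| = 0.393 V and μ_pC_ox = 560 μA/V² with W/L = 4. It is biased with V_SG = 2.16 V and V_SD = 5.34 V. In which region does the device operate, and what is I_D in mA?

k_p = μ_pC_ox · (W/L) = 2.24 mA/V².
V_ov = V_SG − |V_tp| = 2.16 − 0.393 = 1.77 V.
Since V_SD = 5.34 V ≥ V_ov = 1.77 V, the device is in saturation.
I_D = ½ k_p V_ov² = 0.5 × 2.24 × 1.77² = 3.5 mA.

Saturation; I_D = 3.50 mA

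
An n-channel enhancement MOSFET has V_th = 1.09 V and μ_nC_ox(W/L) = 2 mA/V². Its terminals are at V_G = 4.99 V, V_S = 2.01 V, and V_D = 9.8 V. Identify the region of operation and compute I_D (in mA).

Saturation; I_D = 3.57 mA

V_GS = V_G − V_S = 4.99 − 2.01 = 2.98 V; V_DS = V_D − V_S = 9.8 − 2.01 = 7.79 V.
V_ov = V_GS − V_th = 2.98 − 1.09 = 1.89 V.
Since V_DS = 7.79 V ≥ V_ov = 1.89 V, the device is in saturation.
I_D = ½ k_n V_ov² = 0.5 × 2 × 1.89² = 3.57 mA.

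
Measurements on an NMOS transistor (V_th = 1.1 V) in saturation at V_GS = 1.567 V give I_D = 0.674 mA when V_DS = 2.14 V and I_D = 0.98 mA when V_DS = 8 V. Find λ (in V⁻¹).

With V_GS fixed, I_D ∝ (1 + λ V_DS) in saturation, so I_D2/I_D1 = (1 + λ V_DS2)/(1 + λ V_DS1).
0.98/0.674 = 1.454 = (1 + 8 λ)/(1 + 2.14 λ).
Solving: λ (I_D1 V_DS2 − I_D2 V_DS1) = I_D2 − I_D1, so λ = (0.98 − 0.674) / (0.674 × 8 − 0.98 × 2.14) = 0.306 / 3.29 = 0.0929 V⁻¹.

λ = 0.0929 V⁻¹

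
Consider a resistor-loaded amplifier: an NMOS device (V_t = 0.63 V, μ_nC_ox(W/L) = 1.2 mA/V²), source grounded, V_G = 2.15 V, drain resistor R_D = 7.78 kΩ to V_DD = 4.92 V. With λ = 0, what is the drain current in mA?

I_D = 0.586 mA

V_GS = V_G = 2.15 V, so V_ov = 2.15 − 0.63 = 1.52 V.
Assume saturation: I_D = ½ k_n V_ov² = 0.5 × 1.2 × 1.52² = 1.39 mA, giving V_DS = V_DD − I_D R_D = 4.92 − 1.39 × 7.78 = -5.86 V.
But -5.86 V < V_ov = 1.52 V, so the device is actually in triode.
In triode I_D = k_n[V_ov V_DS − ½ V_DS²] and I_D = (V_DD − V_DS)/R_D. Equating: 4.67 V_DS² − 15.19 V_DS + 4.92 = 0, giving V_DS = 0.365 V (the root below V_ov).
I_D = (4.92 − 0.365) / 7.78 = 0.586 mA.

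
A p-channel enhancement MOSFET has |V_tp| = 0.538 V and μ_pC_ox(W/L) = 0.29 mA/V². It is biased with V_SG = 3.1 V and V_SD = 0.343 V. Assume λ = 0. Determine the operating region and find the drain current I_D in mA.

Triode; I_D = 0.238 mA

V_ov = V_SG − |V_tp| = 3.1 − 0.538 = 2.56 V.
Since V_SD = 0.343 V < V_ov = 2.56 V, the device is in the triode region.
I_D = k_p [V_ov · V_SD − ½ V_SD²] = 0.29 × [2.56 × 0.343 − 0.5 × 0.343²] = 0.238 mA.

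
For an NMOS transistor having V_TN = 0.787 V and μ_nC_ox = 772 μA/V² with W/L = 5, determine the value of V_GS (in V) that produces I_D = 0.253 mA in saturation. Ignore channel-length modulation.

k_n = μ_nC_ox · (W/L) = 3.86 mA/V².
In saturation I_D = ½ k_n (V_GS − V_TN)², so V_GS − V_TN = √(2 I_D / k_n) = √(2 × 0.253 / 3.86) = 0.362 V.
V_GS = 0.787 + 0.362 = 1.15 V.

V_GS = 1.15 V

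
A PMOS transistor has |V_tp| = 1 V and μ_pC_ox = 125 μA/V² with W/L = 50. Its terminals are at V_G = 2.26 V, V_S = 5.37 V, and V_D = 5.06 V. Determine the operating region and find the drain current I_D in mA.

Triode; I_D = 3.79 mA

V_SG = V_S − V_G = 5.37 − 2.26 = 3.11 V; V_SD = V_S − V_D = 5.37 − 5.06 = 0.31 V.
k_p = μ_pC_ox · (W/L) = 6.25 mA/V².
V_ov = V_SG − |V_tp| = 3.11 − 1 = 2.11 V.
Since V_SD = 0.31 V < V_ov = 2.11 V, the device is in the triode region.
I_D = k_p [V_ov · V_SD − ½ V_SD²] = 6.25 × [2.11 × 0.31 − 0.5 × 0.31²] = 3.79 mA.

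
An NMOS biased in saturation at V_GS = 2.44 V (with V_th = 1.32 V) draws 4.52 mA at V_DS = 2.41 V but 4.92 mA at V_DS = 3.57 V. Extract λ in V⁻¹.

λ = 0.0935 V⁻¹

With V_GS fixed, I_D ∝ (1 + λ V_DS) in saturation, so I_D2/I_D1 = (1 + λ V_DS2)/(1 + λ V_DS1).
4.92/4.52 = 1.088 = (1 + 3.57 λ)/(1 + 2.41 λ).
Solving: λ (I_D1 V_DS2 − I_D2 V_DS1) = I_D2 − I_D1, so λ = (4.92 − 4.52) / (4.52 × 3.57 − 4.92 × 2.41) = 0.4 / 4.28 = 0.0935 V⁻¹.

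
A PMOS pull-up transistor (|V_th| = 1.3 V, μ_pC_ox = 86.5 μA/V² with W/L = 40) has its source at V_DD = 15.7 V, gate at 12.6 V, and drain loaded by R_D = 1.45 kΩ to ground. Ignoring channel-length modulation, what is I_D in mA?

I_D = 5.61 mA

V_SG = V_DD − V_G = 15.7 − 12.6 = 3.1 V, so V_ov = 3.1 − 1.3 = 1.8 V.
k_p = μ_pC_ox · (W/L) = 3.46 mA/V².
Assume saturation: I_D = ½ k_p V_ov² = 0.5 × 3.46 × 1.8² = 5.61 mA, giving V_SD = V_DD − I_D R_D = 15.7 − 5.61 × 1.45 = 7.57 V.
V_SD = 7.57 V ≥ V_ov = 1.8 V, confirming saturation.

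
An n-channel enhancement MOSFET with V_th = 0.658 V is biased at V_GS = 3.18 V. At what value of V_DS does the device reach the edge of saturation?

V_DS,sat = 2.52 V

The boundary between triode and saturation is V_DS = V_GS − V_th = V_ov.
V_ov = 3.18 − 0.658 = 2.52 V.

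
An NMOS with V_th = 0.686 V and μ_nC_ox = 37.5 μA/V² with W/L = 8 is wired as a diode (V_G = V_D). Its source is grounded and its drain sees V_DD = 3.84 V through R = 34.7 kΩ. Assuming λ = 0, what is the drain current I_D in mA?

I_D = 0.0711 mA

With gate tied to drain, V_GS = V_DS ≥ V_GS − V_th, so the device is in saturation.
k_n = μ_nC_ox · (W/L) = 0.3 mA/V².
KCL at the drain: ½ k_n (V_GS − V_th)² = (V_DD − V_GS)/R.
Let x = V_GS − 0.686. Then 5.21 x² + x − 3.154 = 0, giving x = 0.688 V (positive root), so V_GS = 1.37 V.
I_D = (V_DD − V_GS)/R = (3.84 − 1.37) / 34.7 = 0.0711 mA.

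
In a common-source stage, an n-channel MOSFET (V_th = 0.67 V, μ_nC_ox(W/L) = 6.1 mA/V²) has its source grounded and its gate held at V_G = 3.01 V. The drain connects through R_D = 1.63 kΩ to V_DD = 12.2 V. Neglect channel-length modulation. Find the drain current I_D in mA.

I_D = 7.14 mA

V_GS = V_G = 3.01 V, so V_ov = 3.01 − 0.67 = 2.34 V.
Assume saturation: I_D = ½ k_n V_ov² = 0.5 × 6.1 × 2.34² = 16.7 mA, giving V_DS = V_DD − I_D R_D = 12.2 − 16.7 × 1.63 = -15 V.
But -15 V < V_ov = 2.34 V, so the device is actually in triode.
In triode I_D = k_n[V_ov V_DS − ½ V_DS²] and I_D = (V_DD − V_DS)/R_D. Equating: 4.97 V_DS² − 24.27 V_DS + 12.2 = 0, giving V_DS = 0.569 V (the root below V_ov).
I_D = (12.2 − 0.569) / 1.63 = 7.14 mA.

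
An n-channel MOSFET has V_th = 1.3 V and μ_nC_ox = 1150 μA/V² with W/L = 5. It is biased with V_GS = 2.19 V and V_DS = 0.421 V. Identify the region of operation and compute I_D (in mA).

k_n = μ_nC_ox · (W/L) = 5.75 mA/V².
V_ov = V_GS − V_th = 2.19 − 1.3 = 0.89 V.
Since V_DS = 0.421 V < V_ov = 0.89 V, the device is in the triode region.
I_D = k_n [V_ov · V_DS − ½ V_DS²] = 5.75 × [0.89 × 0.421 − 0.5 × 0.421²] = 1.64 mA.

Triode; I_D = 1.64 mA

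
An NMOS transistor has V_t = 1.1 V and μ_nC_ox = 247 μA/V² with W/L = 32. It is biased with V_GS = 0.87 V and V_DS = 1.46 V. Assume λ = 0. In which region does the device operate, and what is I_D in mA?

V_GS = 0.87 V < V_t = 1.1 V, so the transistor is in cutoff.

Cutoff; I_D = 0 mA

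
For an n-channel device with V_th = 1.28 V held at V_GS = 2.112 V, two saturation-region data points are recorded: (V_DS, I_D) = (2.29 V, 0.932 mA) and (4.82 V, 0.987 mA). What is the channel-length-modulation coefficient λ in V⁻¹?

With V_GS fixed, I_D ∝ (1 + λ V_DS) in saturation, so I_D2/I_D1 = (1 + λ V_DS2)/(1 + λ V_DS1).
0.987/0.932 = 1.059 = (1 + 4.82 λ)/(1 + 2.29 λ).
Solving: λ (I_D1 V_DS2 − I_D2 V_DS1) = I_D2 − I_D1, so λ = (0.987 − 0.932) / (0.932 × 4.82 − 0.987 × 2.29) = 0.055 / 2.23 = 0.0246 V⁻¹.

λ = 0.0246 V⁻¹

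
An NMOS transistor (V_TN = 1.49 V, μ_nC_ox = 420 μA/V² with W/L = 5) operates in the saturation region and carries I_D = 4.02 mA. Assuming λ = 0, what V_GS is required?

V_GS = 3.45 V

k_n = μ_nC_ox · (W/L) = 2.1 mA/V².
In saturation I_D = ½ k_n (V_GS − V_TN)², so V_GS − V_TN = √(2 I_D / k_n) = √(2 × 4.02 / 2.1) = 1.96 V.
V_GS = 1.49 + 1.96 = 3.45 V.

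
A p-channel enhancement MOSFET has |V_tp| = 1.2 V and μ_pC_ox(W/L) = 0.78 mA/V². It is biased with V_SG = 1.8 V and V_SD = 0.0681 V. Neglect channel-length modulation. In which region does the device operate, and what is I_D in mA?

Triode; I_D = 0.0301 mA

V_ov = V_SG − |V_tp| = 1.8 − 1.2 = 0.6 V.
Since V_SD = 0.0681 V < V_ov = 0.6 V, the device is in the triode region.
I_D = k_p [V_ov · V_SD − ½ V_SD²] = 0.78 × [0.6 × 0.0681 − 0.5 × 0.0681²] = 0.0301 mA.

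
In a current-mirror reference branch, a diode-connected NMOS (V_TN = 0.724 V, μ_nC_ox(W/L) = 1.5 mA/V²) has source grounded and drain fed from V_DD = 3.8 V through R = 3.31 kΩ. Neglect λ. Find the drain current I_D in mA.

I_D = 0.648 mA

With gate tied to drain, V_GS = V_DS ≥ V_GS − V_TN, so the device is in saturation.
KCL at the drain: ½ k_n (V_GS − V_TN)² = (V_DD − V_GS)/R.
Let x = V_GS − 0.724. Then 2.48 x² + x − 3.076 = 0, giving x = 0.93 V (positive root), so V_GS = 1.65 V.
I_D = (V_DD − V_GS)/R = (3.8 − 1.65) / 3.31 = 0.648 mA.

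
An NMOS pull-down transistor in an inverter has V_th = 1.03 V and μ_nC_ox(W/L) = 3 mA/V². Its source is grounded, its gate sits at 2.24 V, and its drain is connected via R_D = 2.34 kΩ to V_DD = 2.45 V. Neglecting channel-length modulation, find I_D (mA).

I_D = 0.924 mA

V_GS = V_G = 2.24 V, so V_ov = 2.24 − 1.03 = 1.21 V.
Assume saturation: I_D = ½ k_n V_ov² = 0.5 × 3 × 1.21² = 2.2 mA, giving V_DS = V_DD − I_D R_D = 2.45 − 2.2 × 2.34 = -2.69 V.
But -2.69 V < V_ov = 1.21 V, so the device is actually in triode.
In triode I_D = k_n[V_ov V_DS − ½ V_DS²] and I_D = (V_DD − V_DS)/R_D. Equating: 3.51 V_DS² − 9.494 V_DS + 2.45 = 0, giving V_DS = 0.289 V (the root below V_ov).
I_D = (2.45 − 0.289) / 2.34 = 0.924 mA.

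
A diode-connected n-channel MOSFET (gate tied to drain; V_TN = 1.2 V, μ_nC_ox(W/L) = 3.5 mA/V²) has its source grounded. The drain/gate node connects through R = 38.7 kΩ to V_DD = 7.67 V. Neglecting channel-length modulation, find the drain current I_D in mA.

With gate tied to drain, V_GS = V_DS ≥ V_GS − V_TN, so the device is in saturation.
KCL at the drain: ½ k_n (V_GS − V_TN)² = (V_DD − V_GS)/R.
Let x = V_GS − 1.2. Then 67.7 x² + x − 6.47 = 0, giving x = 0.302 V (positive root), so V_GS = 1.5 V.
I_D = (V_DD − V_GS)/R = (7.67 − 1.5) / 38.7 = 0.159 mA.

I_D = 0.159 mA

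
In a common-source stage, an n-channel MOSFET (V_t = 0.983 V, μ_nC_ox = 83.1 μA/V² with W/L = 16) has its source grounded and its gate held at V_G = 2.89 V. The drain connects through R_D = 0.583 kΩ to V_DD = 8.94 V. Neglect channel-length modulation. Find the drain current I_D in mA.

V_GS = V_G = 2.89 V, so V_ov = 2.89 − 0.983 = 1.91 V.
k_n = μ_nC_ox · (W/L) = 1.33 mA/V².
Assume saturation: I_D = ½ k_n V_ov² = 0.5 × 1.33 × 1.91² = 2.42 mA, giving V_DS = V_DD − I_D R_D = 8.94 − 2.42 × 0.583 = 7.53 V.
V_DS = 7.53 V ≥ V_ov = 1.91 V, confirming saturation.

I_D = 2.42 mA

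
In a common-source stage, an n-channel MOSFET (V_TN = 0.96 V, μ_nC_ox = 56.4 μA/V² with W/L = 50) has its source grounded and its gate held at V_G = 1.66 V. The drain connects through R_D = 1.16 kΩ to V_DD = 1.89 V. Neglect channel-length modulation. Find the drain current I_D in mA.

I_D = 0.691 mA

V_GS = V_G = 1.66 V, so V_ov = 1.66 − 0.96 = 0.7 V.
k_n = μ_nC_ox · (W/L) = 2.82 mA/V².
Assume saturation: I_D = ½ k_n V_ov² = 0.5 × 2.82 × 0.7² = 0.691 mA, giving V_DS = V_DD − I_D R_D = 1.89 − 0.691 × 1.16 = 1.09 V.
V_DS = 1.09 V ≥ V_ov = 0.7 V, confirming saturation.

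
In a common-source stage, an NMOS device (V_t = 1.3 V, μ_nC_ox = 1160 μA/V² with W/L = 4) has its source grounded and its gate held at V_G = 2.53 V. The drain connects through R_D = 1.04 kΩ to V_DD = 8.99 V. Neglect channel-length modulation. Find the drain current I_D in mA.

I_D = 3.51 mA

V_GS = V_G = 2.53 V, so V_ov = 2.53 − 1.3 = 1.23 V.
k_n = μ_nC_ox · (W/L) = 4.64 mA/V².
Assume saturation: I_D = ½ k_n V_ov² = 0.5 × 4.64 × 1.23² = 3.51 mA, giving V_DS = V_DD − I_D R_D = 8.99 − 3.51 × 1.04 = 5.34 V.
V_DS = 5.34 V ≥ V_ov = 1.23 V, confirming saturation.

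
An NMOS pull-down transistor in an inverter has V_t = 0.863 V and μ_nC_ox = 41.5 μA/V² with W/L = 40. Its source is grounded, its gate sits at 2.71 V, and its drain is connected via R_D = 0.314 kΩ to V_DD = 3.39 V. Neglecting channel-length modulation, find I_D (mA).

I_D = 2.83 mA

V_GS = V_G = 2.71 V, so V_ov = 2.71 − 0.863 = 1.85 V.
k_n = μ_nC_ox · (W/L) = 1.66 mA/V².
Assume saturation: I_D = ½ k_n V_ov² = 0.5 × 1.66 × 1.85² = 2.83 mA, giving V_DS = V_DD − I_D R_D = 3.39 − 2.83 × 0.314 = 2.5 V.
V_DS = 2.5 V ≥ V_ov = 1.85 V, confirming saturation.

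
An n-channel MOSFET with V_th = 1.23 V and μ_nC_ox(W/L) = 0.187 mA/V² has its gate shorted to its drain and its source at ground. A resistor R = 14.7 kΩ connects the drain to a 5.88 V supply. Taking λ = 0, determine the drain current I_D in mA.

I_D = 0.214 mA

With gate tied to drain, V_GS = V_DS ≥ V_GS − V_th, so the device is in saturation.
KCL at the drain: ½ k_n (V_GS − V_th)² = (V_DD − V_GS)/R.
Let x = V_GS − 1.23. Then 1.37 x² + x − 4.65 = 0, giving x = 1.51 V (positive root), so V_GS = 2.74 V.
I_D = (V_DD − V_GS)/R = (5.88 − 2.74) / 14.7 = 0.214 mA.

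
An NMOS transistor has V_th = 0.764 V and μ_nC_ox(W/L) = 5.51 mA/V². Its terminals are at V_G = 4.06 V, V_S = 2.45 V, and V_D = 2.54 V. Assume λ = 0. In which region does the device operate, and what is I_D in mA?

V_GS = V_G − V_S = 4.06 − 2.45 = 1.61 V; V_DS = V_D − V_S = 2.54 − 2.45 = 0.09 V.
V_ov = V_GS − V_th = 1.61 − 0.764 = 0.846 V.
Since V_DS = 0.09 V < V_ov = 0.846 V, the device is in the triode region.
I_D = k_n [V_ov · V_DS − ½ V_DS²] = 5.51 × [0.846 × 0.09 − 0.5 × 0.09²] = 0.397 mA.

Triode; I_D = 0.397 mA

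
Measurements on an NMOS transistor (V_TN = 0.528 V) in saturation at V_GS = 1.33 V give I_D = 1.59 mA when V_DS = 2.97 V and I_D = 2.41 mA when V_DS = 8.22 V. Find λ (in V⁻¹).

With V_GS fixed, I_D ∝ (1 + λ V_DS) in saturation, so I_D2/I_D1 = (1 + λ V_DS2)/(1 + λ V_DS1).
2.41/1.59 = 1.516 = (1 + 8.22 λ)/(1 + 2.97 λ).
Solving: λ (I_D1 V_DS2 − I_D2 V_DS1) = I_D2 − I_D1, so λ = (2.41 − 1.59) / (1.59 × 8.22 − 2.41 × 2.97) = 0.82 / 5.91 = 0.139 V⁻¹.

λ = 0.139 V⁻¹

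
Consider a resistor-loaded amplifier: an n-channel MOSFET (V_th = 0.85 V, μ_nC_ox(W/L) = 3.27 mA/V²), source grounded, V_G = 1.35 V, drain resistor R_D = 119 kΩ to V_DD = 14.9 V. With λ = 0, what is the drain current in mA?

I_D = 0.125 mA

V_GS = V_G = 1.35 V, so V_ov = 1.35 − 0.85 = 0.5 V.
Assume saturation: I_D = ½ k_n V_ov² = 0.5 × 3.27 × 0.5² = 0.409 mA, giving V_DS = V_DD − I_D R_D = 14.9 − 0.409 × 119 = -33.7 V.
But -33.7 V < V_ov = 0.5 V, so the device is actually in triode.
In triode I_D = k_n[V_ov V_DS − ½ V_DS²] and I_D = (V_DD − V_DS)/R_D. Equating: 195 V_DS² − 195.6 V_DS + 14.9 = 0, giving V_DS = 0.0831 V (the root below V_ov).
I_D = (14.9 − 0.0831) / 119 = 0.125 mA.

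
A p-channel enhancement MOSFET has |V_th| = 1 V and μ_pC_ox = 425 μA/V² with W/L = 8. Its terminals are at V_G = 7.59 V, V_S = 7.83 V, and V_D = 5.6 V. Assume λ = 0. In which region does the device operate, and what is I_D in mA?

Cutoff; I_D = 0 mA

V_SG = V_S − V_G = 7.83 − 7.59 = 0.24 V; V_SD = V_S − V_D = 7.83 − 5.6 = 2.23 V.
V_SG = 0.24 V < |V_th| = 1 V, so the transistor is in cutoff.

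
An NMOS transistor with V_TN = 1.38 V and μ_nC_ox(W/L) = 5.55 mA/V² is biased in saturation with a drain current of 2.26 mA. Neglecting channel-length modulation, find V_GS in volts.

In saturation I_D = ½ k_n (V_GS − V_TN)², so V_GS − V_TN = √(2 I_D / k_n) = √(2 × 2.26 / 5.55) = 0.902 V.
V_GS = 1.38 + 0.902 = 2.28 V.

V_GS = 2.28 V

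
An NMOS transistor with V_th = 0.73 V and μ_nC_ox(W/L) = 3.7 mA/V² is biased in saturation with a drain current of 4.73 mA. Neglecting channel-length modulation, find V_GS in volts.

In saturation I_D = ½ k_n (V_GS − V_th)², so V_GS − V_th = √(2 I_D / k_n) = √(2 × 4.73 / 3.7) = 1.6 V.
V_GS = 0.73 + 1.6 = 2.33 V.

V_GS = 2.33 V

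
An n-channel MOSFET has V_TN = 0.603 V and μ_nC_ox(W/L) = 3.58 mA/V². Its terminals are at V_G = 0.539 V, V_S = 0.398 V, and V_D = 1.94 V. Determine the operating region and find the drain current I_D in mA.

V_GS = V_G − V_S = 0.539 − 0.398 = 0.141 V; V_DS = V_D − V_S = 1.94 − 0.398 = 1.54 V.
V_GS = 0.141 V < V_TN = 0.603 V, so the transistor is in cutoff.

Cutoff; I_D = 0 mA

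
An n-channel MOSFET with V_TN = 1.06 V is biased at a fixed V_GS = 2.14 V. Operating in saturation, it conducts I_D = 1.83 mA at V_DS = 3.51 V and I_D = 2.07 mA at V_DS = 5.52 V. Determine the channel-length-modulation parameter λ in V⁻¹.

With V_GS fixed, I_D ∝ (1 + λ V_DS) in saturation, so I_D2/I_D1 = (1 + λ V_DS2)/(1 + λ V_DS1).
2.07/1.83 = 1.131 = (1 + 5.52 λ)/(1 + 3.51 λ).
Solving: λ (I_D1 V_DS2 − I_D2 V_DS1) = I_D2 − I_D1, so λ = (2.07 − 1.83) / (1.83 × 5.52 − 2.07 × 3.51) = 0.24 / 2.84 = 0.0846 V⁻¹.

λ = 0.0846 V⁻¹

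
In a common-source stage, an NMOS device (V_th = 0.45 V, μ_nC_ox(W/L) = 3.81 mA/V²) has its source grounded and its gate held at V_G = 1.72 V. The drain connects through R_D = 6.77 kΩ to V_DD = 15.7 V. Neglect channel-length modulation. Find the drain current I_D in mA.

I_D = 2.23 mA

V_GS = V_G = 1.72 V, so V_ov = 1.72 − 0.45 = 1.27 V.
Assume saturation: I_D = ½ k_n V_ov² = 0.5 × 3.81 × 1.27² = 3.07 mA, giving V_DS = V_DD − I_D R_D = 15.7 − 3.07 × 6.77 = -5.1 V.
But -5.1 V < V_ov = 1.27 V, so the device is actually in triode.
In triode I_D = k_n[V_ov V_DS − ½ V_DS²] and I_D = (V_DD − V_DS)/R_D. Equating: 12.9 V_DS² − 33.76 V_DS + 15.7 = 0, giving V_DS = 0.605 V (the root below V_ov).
I_D = (15.7 − 0.605) / 6.77 = 2.23 mA.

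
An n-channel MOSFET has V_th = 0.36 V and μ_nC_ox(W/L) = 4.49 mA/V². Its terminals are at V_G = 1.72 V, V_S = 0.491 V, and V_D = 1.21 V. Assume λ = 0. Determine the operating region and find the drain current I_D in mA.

V_GS = V_G − V_S = 1.72 − 0.491 = 1.23 V; V_DS = V_D − V_S = 1.21 − 0.491 = 0.719 V.
V_ov = V_GS − V_th = 1.23 − 0.36 = 0.869 V.
Since V_DS = 0.719 V < V_ov = 0.869 V, the device is in the triode region.
I_D = k_n [V_ov · V_DS − ½ V_DS²] = 4.49 × [0.869 × 0.719 − 0.5 × 0.719²] = 1.64 mA.

Triode; I_D = 1.64 mA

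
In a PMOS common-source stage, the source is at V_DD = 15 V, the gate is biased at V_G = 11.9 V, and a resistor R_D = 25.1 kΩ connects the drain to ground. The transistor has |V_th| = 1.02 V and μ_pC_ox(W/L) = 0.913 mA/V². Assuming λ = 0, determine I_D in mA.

V_SG = V_DD − V_G = 15 − 11.9 = 3.1 V, so V_ov = 3.1 − 1.02 = 2.08 V.
Assume saturation: I_D = ½ k_p V_ov² = 0.5 × 0.913 × 2.08² = 1.98 mA, giving V_SD = V_DD − I_D R_D = 15 − 1.98 × 25.1 = -34.6 V.
But -34.6 V < V_ov = 2.08 V, so the device is actually in triode.
In triode I_D = k_p[V_ov V_SD − ½ V_SD²] and I_D = (V_DD − V_SD)/R_D. Equating: 11.5 V_SD² − 48.67 V_SD + 15 = 0, giving V_SD = 0.335 V (the root below V_ov).
I_D = (15 − 0.335) / 25.1 = 0.584 mA.

I_D = 0.584 mA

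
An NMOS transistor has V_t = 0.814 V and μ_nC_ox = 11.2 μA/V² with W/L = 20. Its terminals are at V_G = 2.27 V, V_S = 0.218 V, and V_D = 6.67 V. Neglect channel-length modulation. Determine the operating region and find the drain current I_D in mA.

V_GS = V_G − V_S = 2.27 − 0.218 = 2.05 V; V_DS = V_D − V_S = 6.67 − 0.218 = 6.45 V.
k_n = μ_nC_ox · (W/L) = 0.224 mA/V².
V_ov = V_GS − V_t = 2.05 − 0.814 = 1.24 V.
Since V_DS = 6.45 V ≥ V_ov = 1.24 V, the device is in saturation.
I_D = ½ k_n V_ov² = 0.5 × 0.224 × 1.24² = 0.172 mA.

Saturation; I_D = 0.172 mA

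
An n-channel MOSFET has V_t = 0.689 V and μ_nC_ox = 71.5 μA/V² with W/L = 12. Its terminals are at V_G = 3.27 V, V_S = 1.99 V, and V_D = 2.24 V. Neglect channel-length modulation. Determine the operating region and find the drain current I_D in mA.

Triode; I_D = 0.100 mA

V_GS = V_G − V_S = 3.27 − 1.99 = 1.28 V; V_DS = V_D − V_S = 2.24 − 1.99 = 0.25 V.
k_n = μ_nC_ox · (W/L) = 0.858 mA/V².
V_ov = V_GS − V_t = 1.28 − 0.689 = 0.591 V.
Since V_DS = 0.25 V < V_ov = 0.591 V, the device is in the triode region.
I_D = k_n [V_ov · V_DS − ½ V_DS²] = 0.858 × [0.591 × 0.25 − 0.5 × 0.25²] = 0.1 mA.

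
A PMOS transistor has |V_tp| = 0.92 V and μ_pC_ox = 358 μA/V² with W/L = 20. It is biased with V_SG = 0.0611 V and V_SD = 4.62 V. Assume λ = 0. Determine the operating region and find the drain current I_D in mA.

Cutoff; I_D = 0 mA

V_SG = 0.0611 V < |V_tp| = 0.92 V, so the transistor is in cutoff.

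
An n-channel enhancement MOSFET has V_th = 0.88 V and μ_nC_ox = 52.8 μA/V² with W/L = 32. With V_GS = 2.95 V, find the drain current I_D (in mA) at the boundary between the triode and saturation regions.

At the boundary V_DS = V_ov = V_GS − V_th = 2.95 − 0.88 = 2.07 V.
k_n = μ_nC_ox · (W/L) = 1.69 mA/V².
I_D = ½ k_n V_ov² = 0.5 × 1.69 × 2.07² = 3.62 mA.

I_D = 3.62 mA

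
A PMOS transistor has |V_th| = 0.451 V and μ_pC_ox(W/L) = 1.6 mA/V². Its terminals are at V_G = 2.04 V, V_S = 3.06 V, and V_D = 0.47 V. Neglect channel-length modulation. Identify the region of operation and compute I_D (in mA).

V_SG = V_S − V_G = 3.06 − 2.04 = 1.02 V; V_SD = V_S − V_D = 3.06 − 0.47 = 2.59 V.
V_ov = V_SG − |V_th| = 1.02 − 0.451 = 0.569 V.
Since V_SD = 2.59 V ≥ V_ov = 0.569 V, the device is in saturation.
I_D = ½ k_p V_ov² = 0.5 × 1.6 × 0.569² = 0.259 mA.

Saturation; I_D = 0.259 mA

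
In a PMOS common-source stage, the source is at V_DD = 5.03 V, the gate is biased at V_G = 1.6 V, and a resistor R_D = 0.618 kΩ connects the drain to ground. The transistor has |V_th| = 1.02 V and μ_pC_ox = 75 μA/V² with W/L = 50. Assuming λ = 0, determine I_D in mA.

I_D = 6.67 mA

V_SG = V_DD − V_G = 5.03 − 1.6 = 3.43 V, so V_ov = 3.43 − 1.02 = 2.41 V.
k_p = μ_pC_ox · (W/L) = 3.75 mA/V².
Assume saturation: I_D = ½ k_p V_ov² = 0.5 × 3.75 × 2.41² = 10.9 mA, giving V_SD = V_DD − I_D R_D = 5.03 − 10.9 × 0.618 = -1.7 V.
But -1.7 V < V_ov = 2.41 V, so the device is actually in triode.
In triode I_D = k_p[V_ov V_SD − ½ V_SD²] and I_D = (V_DD − V_SD)/R_D. Equating: 1.16 V_SD² − 6.585 V_SD + 5.03 = 0, giving V_SD = 0.909 V (the root below V_ov).
I_D = (5.03 − 0.909) / 0.618 = 6.67 mA.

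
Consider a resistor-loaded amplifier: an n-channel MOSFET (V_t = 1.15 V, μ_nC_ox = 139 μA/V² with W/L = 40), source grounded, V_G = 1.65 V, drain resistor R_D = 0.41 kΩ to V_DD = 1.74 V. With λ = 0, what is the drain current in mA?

I_D = 0.695 mA

V_GS = V_G = 1.65 V, so V_ov = 1.65 − 1.15 = 0.5 V.
k_n = μ_nC_ox · (W/L) = 5.56 mA/V².
Assume saturation: I_D = ½ k_n V_ov² = 0.5 × 5.56 × 0.5² = 0.695 mA, giving V_DS = V_DD − I_D R_D = 1.74 − 0.695 × 0.41 = 1.46 V.
V_DS = 1.46 V ≥ V_ov = 0.5 V, confirming saturation.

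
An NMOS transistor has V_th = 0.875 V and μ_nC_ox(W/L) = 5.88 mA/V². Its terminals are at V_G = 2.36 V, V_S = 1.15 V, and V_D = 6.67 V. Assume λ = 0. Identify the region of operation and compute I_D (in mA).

Saturation; I_D = 0.330 mA

V_GS = V_G − V_S = 2.36 − 1.15 = 1.21 V; V_DS = V_D − V_S = 6.67 − 1.15 = 5.52 V.
V_ov = V_GS − V_th = 1.21 − 0.875 = 0.335 V.
Since V_DS = 5.52 V ≥ V_ov = 0.335 V, the device is in saturation.
I_D = ½ k_n V_ov² = 0.5 × 5.88 × 0.335² = 0.33 mA.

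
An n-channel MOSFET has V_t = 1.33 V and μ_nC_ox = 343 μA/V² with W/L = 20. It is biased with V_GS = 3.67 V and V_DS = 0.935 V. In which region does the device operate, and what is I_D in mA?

Triode; I_D = 12.0 mA

k_n = μ_nC_ox · (W/L) = 6.86 mA/V².
V_ov = V_GS − V_t = 3.67 − 1.33 = 2.34 V.
Since V_DS = 0.935 V < V_ov = 2.34 V, the device is in the triode region.
I_D = k_n [V_ov · V_DS − ½ V_DS²] = 6.86 × [2.34 × 0.935 − 0.5 × 0.935²] = 12 mA.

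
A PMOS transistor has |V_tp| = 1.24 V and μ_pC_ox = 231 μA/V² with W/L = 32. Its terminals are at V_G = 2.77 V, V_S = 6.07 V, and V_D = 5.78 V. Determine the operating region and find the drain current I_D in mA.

Triode; I_D = 4.11 mA

V_SG = V_S − V_G = 6.07 − 2.77 = 3.3 V; V_SD = V_S − V_D = 6.07 − 5.78 = 0.29 V.
k_p = μ_pC_ox · (W/L) = 7.392 mA/V².
V_ov = V_SG − |V_tp| = 3.3 − 1.24 = 2.06 V.
Since V_SD = 0.29 V < V_ov = 2.06 V, the device is in the triode region.
I_D = k_p [V_ov · V_SD − ½ V_SD²] = 7.392 × [2.06 × 0.29 − 0.5 × 0.29²] = 4.11 mA.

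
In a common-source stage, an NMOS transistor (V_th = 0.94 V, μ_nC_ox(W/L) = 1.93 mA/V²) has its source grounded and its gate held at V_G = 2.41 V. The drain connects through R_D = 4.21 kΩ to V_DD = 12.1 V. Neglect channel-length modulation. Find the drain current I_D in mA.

V_GS = V_G = 2.41 V, so V_ov = 2.41 − 0.94 = 1.47 V.
Assume saturation: I_D = ½ k_n V_ov² = 0.5 × 1.93 × 1.47² = 2.09 mA, giving V_DS = V_DD − I_D R_D = 12.1 − 2.09 × 4.21 = 3.32 V.
V_DS = 3.32 V ≥ V_ov = 1.47 V, confirming saturation.

I_D = 2.09 mA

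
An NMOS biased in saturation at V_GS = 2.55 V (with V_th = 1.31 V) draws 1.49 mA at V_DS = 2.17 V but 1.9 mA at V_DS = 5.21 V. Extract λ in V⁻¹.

λ = 0.113 V⁻¹

With V_GS fixed, I_D ∝ (1 + λ V_DS) in saturation, so I_D2/I_D1 = (1 + λ V_DS2)/(1 + λ V_DS1).
1.9/1.49 = 1.275 = (1 + 5.21 λ)/(1 + 2.17 λ).
Solving: λ (I_D1 V_DS2 − I_D2 V_DS1) = I_D2 − I_D1, so λ = (1.9 − 1.49) / (1.49 × 5.21 − 1.9 × 2.17) = 0.41 / 3.64 = 0.113 V⁻¹.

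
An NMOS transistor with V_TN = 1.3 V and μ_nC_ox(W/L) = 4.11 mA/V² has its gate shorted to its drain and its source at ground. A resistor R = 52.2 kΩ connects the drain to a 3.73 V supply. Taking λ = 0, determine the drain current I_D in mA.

With gate tied to drain, V_GS = V_DS ≥ V_GS − V_TN, so the device is in saturation.
KCL at the drain: ½ k_n (V_GS − V_TN)² = (V_DD − V_GS)/R.
Let x = V_GS − 1.3. Then 107 x² + x − 2.43 = 0, giving x = 0.146 V (positive root), so V_GS = 1.45 V.
I_D = (V_DD − V_GS)/R = (3.73 − 1.45) / 52.2 = 0.0438 mA.

I_D = 0.0438 mA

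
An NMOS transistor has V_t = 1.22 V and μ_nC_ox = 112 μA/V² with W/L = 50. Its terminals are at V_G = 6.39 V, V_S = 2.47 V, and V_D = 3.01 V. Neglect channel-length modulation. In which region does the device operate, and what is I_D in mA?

V_GS = V_G − V_S = 6.39 − 2.47 = 3.92 V; V_DS = V_D − V_S = 3.01 − 2.47 = 0.54 V.
k_n = μ_nC_ox · (W/L) = 5.6 mA/V².
V_ov = V_GS − V_t = 3.92 − 1.22 = 2.7 V.
Since V_DS = 0.54 V < V_ov = 2.7 V, the device is in the triode region.
I_D = k_n [V_ov · V_DS − ½ V_DS²] = 5.6 × [2.7 × 0.54 − 0.5 × 0.54²] = 7.35 mA.

Triode; I_D = 7.35 mA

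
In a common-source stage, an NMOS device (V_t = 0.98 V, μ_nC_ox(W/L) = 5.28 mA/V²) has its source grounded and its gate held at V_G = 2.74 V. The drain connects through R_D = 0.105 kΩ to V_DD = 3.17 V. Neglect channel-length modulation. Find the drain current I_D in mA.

I_D = 8.18 mA

V_GS = V_G = 2.74 V, so V_ov = 2.74 − 0.98 = 1.76 V.
Assume saturation: I_D = ½ k_n V_ov² = 0.5 × 5.28 × 1.76² = 8.18 mA, giving V_DS = V_DD − I_D R_D = 3.17 − 8.18 × 0.105 = 2.31 V.
V_DS = 2.31 V ≥ V_ov = 1.76 V, confirming saturation.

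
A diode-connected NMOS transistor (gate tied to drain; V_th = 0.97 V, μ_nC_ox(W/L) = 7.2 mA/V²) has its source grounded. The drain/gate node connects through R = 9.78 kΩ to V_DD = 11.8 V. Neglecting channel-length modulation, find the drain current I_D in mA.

I_D = 1.05 mA

With gate tied to drain, V_GS = V_DS ≥ V_GS − V_th, so the device is in saturation.
KCL at the drain: ½ k_n (V_GS − V_th)² = (V_DD − V_GS)/R.
Let x = V_GS − 0.97. Then 35.2 x² + x − 10.83 = 0, giving x = 0.541 V (positive root), so V_GS = 1.51 V.
I_D = (V_DD − V_GS)/R = (11.8 − 1.51) / 9.78 = 1.05 mA.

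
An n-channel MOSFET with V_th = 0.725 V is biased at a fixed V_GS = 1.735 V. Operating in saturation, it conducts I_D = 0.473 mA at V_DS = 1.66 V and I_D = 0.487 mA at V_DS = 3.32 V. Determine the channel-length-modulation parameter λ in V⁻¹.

With V_GS fixed, I_D ∝ (1 + λ V_DS) in saturation, so I_D2/I_D1 = (1 + λ V_DS2)/(1 + λ V_DS1).
0.487/0.473 = 1.03 = (1 + 3.32 λ)/(1 + 1.66 λ).
Solving: λ (I_D1 V_DS2 − I_D2 V_DS1) = I_D2 − I_D1, so λ = (0.487 − 0.473) / (0.473 × 3.32 − 0.487 × 1.66) = 0.014 / 0.762 = 0.0184 V⁻¹.

λ = 0.0184 V⁻¹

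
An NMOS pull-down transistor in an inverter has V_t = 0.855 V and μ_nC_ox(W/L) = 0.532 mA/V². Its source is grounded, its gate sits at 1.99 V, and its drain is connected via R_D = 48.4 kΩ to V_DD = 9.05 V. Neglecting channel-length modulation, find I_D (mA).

V_GS = V_G = 1.99 V, so V_ov = 1.99 − 0.855 = 1.14 V.
Assume saturation: I_D = ½ k_n V_ov² = 0.5 × 0.532 × 1.14² = 0.343 mA, giving V_DS = V_DD − I_D R_D = 9.05 − 0.343 × 48.4 = -7.54 V.
But -7.54 V < V_ov = 1.14 V, so the device is actually in triode.
In triode I_D = k_n[V_ov V_DS − ½ V_DS²] and I_D = (V_DD − V_DS)/R_D. Equating: 12.9 V_DS² − 30.22 V_DS + 9.05 = 0, giving V_DS = 0.352 V (the root below V_ov).
I_D = (9.05 − 0.352) / 48.4 = 0.18 mA.

I_D = 0.180 mA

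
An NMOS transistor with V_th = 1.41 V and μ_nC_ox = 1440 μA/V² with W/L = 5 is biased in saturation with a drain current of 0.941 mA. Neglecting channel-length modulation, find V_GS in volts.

k_n = μ_nC_ox · (W/L) = 7.2 mA/V².
In saturation I_D = ½ k_n (V_GS − V_th)², so V_GS − V_th = √(2 I_D / k_n) = √(2 × 0.941 / 7.2) = 0.511 V.
V_GS = 1.41 + 0.511 = 1.92 V.

V_GS = 1.92 V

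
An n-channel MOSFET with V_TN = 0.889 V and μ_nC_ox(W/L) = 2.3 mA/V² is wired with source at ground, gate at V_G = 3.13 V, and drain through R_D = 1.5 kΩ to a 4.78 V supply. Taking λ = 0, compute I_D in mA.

V_GS = V_G = 3.13 V, so V_ov = 3.13 − 0.889 = 2.24 V.
Assume saturation: I_D = ½ k_n V_ov² = 0.5 × 2.3 × 2.24² = 5.78 mA, giving V_DS = V_DD − I_D R_D = 4.78 − 5.78 × 1.5 = -3.88 V.
But -3.88 V < V_ov = 2.24 V, so the device is actually in triode.
In triode I_D = k_n[V_ov V_DS − ½ V_DS²] and I_D = (V_DD − V_DS)/R_D. Equating: 1.72 V_DS² − 8.731 V_DS + 4.78 = 0, giving V_DS = 0.624 V (the root below V_ov).
I_D = (4.78 − 0.624) / 1.5 = 2.77 mA.

I_D = 2.77 mA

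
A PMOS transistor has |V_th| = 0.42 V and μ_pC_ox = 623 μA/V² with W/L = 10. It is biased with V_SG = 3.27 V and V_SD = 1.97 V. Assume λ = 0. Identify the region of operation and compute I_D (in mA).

Triode; I_D = 22.9 mA

k_p = μ_pC_ox · (W/L) = 6.23 mA/V².
V_ov = V_SG − |V_th| = 3.27 − 0.42 = 2.85 V.
Since V_SD = 1.97 V < V_ov = 2.85 V, the device is in the triode region.
I_D = k_p [V_ov · V_SD − ½ V_SD²] = 6.23 × [2.85 × 1.97 − 0.5 × 1.97²] = 22.9 mA.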